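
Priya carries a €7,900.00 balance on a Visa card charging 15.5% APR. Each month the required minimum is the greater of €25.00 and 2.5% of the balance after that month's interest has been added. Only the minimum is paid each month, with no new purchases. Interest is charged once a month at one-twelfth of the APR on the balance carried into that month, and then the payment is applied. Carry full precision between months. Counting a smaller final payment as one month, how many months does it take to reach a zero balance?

223 months

Monthly rate r = 15.5%/12 = 1.29167% = 0.0129167.
While 2.5% of the post-interest balance exceeds €25.00, each month B ← (B·(1+r))·(1 − 0.025), i.e. B shrinks by the factor (1+r)·0.975 = 0.98759.
This holds for months 1–167. Entering month 168 the balance is €982.22; 2.5% of the post-interest balance is now below €25.00, so the flat €25.00 minimum applies from here.
From month 168 a fixed €25.00 at rate r clears €982.22 in 56 more payments. Total: 167 + 56 = 223 months.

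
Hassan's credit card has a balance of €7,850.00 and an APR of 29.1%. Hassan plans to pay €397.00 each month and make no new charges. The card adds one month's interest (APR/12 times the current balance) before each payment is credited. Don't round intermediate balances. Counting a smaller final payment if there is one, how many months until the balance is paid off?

Monthly rate r = 29.1%/12 = 2.425% = 0.02425.
Recurrence: B ← B·(1+r) − €397.00.
Month 1: interest €190.36; balance after payment €7,643.36.
Month 2: interest €185.35; balance after payment €7,431.71.
Closed form: n = −ln(1 − rB₀/P)/ln(1+r) = −ln(0.5205)/ln(1.02425) ≈ 27.252, so the balance reaches zero during payment 28.

28 payments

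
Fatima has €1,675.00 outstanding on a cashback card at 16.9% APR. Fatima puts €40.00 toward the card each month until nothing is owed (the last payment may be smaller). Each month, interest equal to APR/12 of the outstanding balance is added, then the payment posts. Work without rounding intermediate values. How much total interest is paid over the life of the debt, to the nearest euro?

€873

Monthly rate r = 16.9%/12 = 1.40833% = 0.0140833.
Payoff takes n = ⌈−ln(1 − rB₀/P)/ln(1+r)⌉ = ⌈63.708⌉ = 64 payments; the last is €28.38.
Total paid = 63·€40.00 + €28.38 = €2,548.38.
Total interest = total paid − principal = €2,548.38 − €1,675.00 = €873.38.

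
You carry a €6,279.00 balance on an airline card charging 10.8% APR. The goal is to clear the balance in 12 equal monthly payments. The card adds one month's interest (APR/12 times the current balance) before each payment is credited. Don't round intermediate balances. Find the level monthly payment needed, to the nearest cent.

€554.36

Monthly rate r = 10.8%/12 = 0.9% = 0.009.
Level-payment amortization: P = B₀·r / (1 − (1+r)^(−n)) = 6279.00·0.009 / (1 − 1.009^(−12)).
Denominator 1 − (1+r)^(−12) = 0.101938652.
P = 56.511 / 0.101938652 ≈ 554.36.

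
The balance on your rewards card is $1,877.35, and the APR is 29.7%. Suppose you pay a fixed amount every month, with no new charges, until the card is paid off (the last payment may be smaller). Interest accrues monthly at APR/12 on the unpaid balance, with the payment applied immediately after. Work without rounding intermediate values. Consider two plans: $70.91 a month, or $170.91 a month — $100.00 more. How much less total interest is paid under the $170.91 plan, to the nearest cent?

Monthly rate r = 29.7%/12 = 2.475% = 0.02475.
At $70.91/mo: n = ⌈−ln(1 − rB₀/P)/ln(1+r)⌉ = 44 payments (last $39.86); total interest = total paid − $1,877.35 = $1,211.64.
At $170.91/mo: 13 payments (last $167.01); total interest $340.58.
Interest saved = $1,211.64 − $340.58 = $871.06.

$871.06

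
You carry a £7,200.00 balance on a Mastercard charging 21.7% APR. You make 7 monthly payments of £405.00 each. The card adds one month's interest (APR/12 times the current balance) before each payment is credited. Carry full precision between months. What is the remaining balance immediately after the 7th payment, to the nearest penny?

Monthly rate r = 21.7%/12 = 1.80833% = 0.0180833.
Each month: B ← B·(1+r) − £405.00.
Month 1: interest £130.20; balance after payment £6,925.20.
Month 2: interest £125.23; balance after payment £6,645.43.
Month 3: interest £120.17; balance after payment £6,360.60.
Month 4: interest £115.02; balance after payment £6,070.62.
Month 5: interest £109.78; balance after payment £5,775.40.
Month 6: interest £104.44; balance after payment £5,474.84.
Month 7: interest £99.00; balance after payment £5,168.84.

£5,168.84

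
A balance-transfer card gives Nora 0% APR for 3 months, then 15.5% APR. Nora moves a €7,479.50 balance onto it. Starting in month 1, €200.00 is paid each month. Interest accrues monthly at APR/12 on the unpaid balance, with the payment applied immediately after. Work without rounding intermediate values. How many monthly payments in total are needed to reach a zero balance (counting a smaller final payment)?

49 months

Promo months 1–3 at r₀ = 0%/12 = 0; months 4+ at r₁ = 15.5%/12 = 0.0129167.
After month 3 (no interest yet): B = €7,479.50 − 3·€200.00 = €6,879.50.
Then at r₁ with €200.00/mo: n₂ = −ln(1 − r₁·B/P)/ln(1+r₁) ≈ 45.78 → 46 more payments.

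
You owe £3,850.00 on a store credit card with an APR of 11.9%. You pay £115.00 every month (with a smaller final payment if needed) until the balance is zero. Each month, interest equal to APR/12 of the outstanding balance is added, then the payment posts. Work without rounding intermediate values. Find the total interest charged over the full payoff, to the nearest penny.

£851.95

Monthly rate r = 11.9%/12 = 0.991667% = 0.00991667.
Payoff takes n = ⌈−ln(1 − rB₀/P)/ln(1+r)⌉ = ⌈40.886⌉ = 41 payments; the last is £101.95.
Total paid = 40·£115.00 + £101.95 = £4,701.95.
Total interest = total paid − principal = £4,701.95 − £3,850.00 = £851.95.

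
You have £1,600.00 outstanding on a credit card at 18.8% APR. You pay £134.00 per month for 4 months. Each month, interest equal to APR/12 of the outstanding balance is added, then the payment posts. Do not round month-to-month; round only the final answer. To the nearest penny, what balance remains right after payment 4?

£1,153.92

Monthly rate r = 18.8%/12 = 1.56667% = 0.0156667.
Each month: B ← B·(1+r) − £134.00.
Month 1: interest £25.07; balance after payment £1,491.07.
Month 2: interest £23.36; balance after payment £1,380.43.
Month 3: interest £21.63; balance after payment £1,268.05.
Month 4: interest £19.87; balance after payment £1,153.92.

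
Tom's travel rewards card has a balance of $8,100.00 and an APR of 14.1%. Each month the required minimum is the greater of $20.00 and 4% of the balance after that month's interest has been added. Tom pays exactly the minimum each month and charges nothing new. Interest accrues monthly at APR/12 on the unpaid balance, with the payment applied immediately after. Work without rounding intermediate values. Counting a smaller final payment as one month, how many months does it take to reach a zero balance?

126 months

Monthly rate r = 14.1%/12 = 1.175% = 0.01175.
While 4% of the post-interest balance exceeds $20.00, each month B ← (B·(1+r))·(1 − 0.04), i.e. B shrinks by the factor (1+r)·0.96 = 0.97128.
This holds for months 1–96. Entering month 97 the balance is $493.80; 4% of the post-interest balance is now below $20.00, so the flat $20.00 minimum applies from here.
From month 97 a fixed $20.00 at rate r clears $493.80 in 30 more payments. Total: 96 + 30 = 126 months.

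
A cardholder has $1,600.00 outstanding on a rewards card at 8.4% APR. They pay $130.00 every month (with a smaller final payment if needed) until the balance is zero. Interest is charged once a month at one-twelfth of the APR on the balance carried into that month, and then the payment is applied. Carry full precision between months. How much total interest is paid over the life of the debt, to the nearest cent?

$79.04

Monthly rate r = 8.4%/12 = 0.7% = 0.007.
Payoff takes n = ⌈−ln(1 − rB₀/P)/ln(1+r)⌉ = ⌈12.915⌉ = 13 payments; the last is $119.04.
Total paid = 12·$130.00 + $119.04 = $1,679.04.
Total interest = total paid − principal = $1,679.04 − $1,600.00 = $79.04.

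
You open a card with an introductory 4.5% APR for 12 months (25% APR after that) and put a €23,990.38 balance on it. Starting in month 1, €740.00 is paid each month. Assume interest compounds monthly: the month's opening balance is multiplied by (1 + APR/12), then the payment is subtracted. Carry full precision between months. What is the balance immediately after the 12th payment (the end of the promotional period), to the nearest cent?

€16,027.04

Promo months 1–12 at r₀ = 4.5%/12 = 0.00375; months 13+ at r₁ = 25%/12 = 0.0208333.
After month 12: iterate B ← B·(1+r₀) − €740.00 for 12 months → €16,027.04.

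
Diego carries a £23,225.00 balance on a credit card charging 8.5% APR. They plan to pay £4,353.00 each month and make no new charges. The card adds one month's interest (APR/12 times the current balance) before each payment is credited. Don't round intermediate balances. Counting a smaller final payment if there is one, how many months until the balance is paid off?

Monthly rate r = 8.5%/12 = 0.708333% = 0.00708333.
Recurrence: B ← B·(1+r) − £4,353.00.
Month 1: interest £164.51; balance after payment £19,036.51.
Month 2: interest £134.84; balance after payment £14,818.35.
Month 3: interest £104.96; balance after payment £10,570.32.
Month 4: interest £74.87; balance after payment £6,292.19.
Month 5: interest £44.57; balance after payment £1,983.76.
Month 6: interest £14.05; balance after payment £0.00.

6 months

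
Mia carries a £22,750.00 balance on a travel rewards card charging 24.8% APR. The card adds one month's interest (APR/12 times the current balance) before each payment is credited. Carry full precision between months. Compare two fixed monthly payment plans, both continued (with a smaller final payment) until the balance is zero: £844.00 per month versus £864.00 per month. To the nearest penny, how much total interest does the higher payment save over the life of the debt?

£415.10

Monthly rate r = 24.8%/12 = 2.06667% = 0.0206667.
At £844.00/mo: n = ⌈−ln(1 − rB₀/P)/ln(1+r)⌉ = 40 payments (last £684.50); total interest = total paid − £22,750.00 = £10,850.50.
At £864.00/mo: 39 payments (last £353.40); total interest £10,435.40.
Interest saved = £10,850.50 − £10,435.40 = £415.10.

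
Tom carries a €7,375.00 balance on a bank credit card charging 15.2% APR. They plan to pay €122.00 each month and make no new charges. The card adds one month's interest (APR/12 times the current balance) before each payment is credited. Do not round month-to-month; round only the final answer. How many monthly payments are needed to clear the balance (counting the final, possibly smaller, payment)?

116 payments

Monthly rate r = 15.2%/12 = 1.26667% = 0.0126667.
Recurrence: B ← B·(1+r) − €122.00.
Month 1: interest €93.42; balance after payment €7,346.42.
Month 2: interest €93.05; balance after payment €7,317.47.
Closed form: n = −ln(1 − rB₀/P)/ln(1+r) = −ln(0.23429)/ln(1.01267) ≈ 115.292, so the balance reaches zero during payment 116.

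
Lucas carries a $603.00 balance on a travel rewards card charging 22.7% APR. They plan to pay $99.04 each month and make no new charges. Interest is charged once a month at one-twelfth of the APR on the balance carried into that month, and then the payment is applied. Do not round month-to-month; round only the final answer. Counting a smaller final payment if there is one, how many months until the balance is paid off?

7 payments

Monthly rate r = 22.7%/12 = 1.89167% = 0.0189167.
Recurrence: B ← B·(1+r) − $99.04.
Month 1: interest $11.41; balance after payment $515.37.
Month 2: interest $9.75; balance after payment $426.08.
Closed form: n = −ln(1 − rB₀/P)/ln(1+r) = −ln(0.88483)/ln(1.01892) ≈ 6.530, so the balance reaches zero during payment 7.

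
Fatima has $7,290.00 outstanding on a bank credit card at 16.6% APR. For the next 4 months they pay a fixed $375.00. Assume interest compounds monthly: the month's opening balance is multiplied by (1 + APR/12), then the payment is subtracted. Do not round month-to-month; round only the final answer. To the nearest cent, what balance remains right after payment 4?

Monthly rate r = 16.6%/12 = 1.38333% = 0.0138333.
Each month: B ← B·(1+r) − $375.00.
Month 1: interest $100.85; balance after payment $7,015.85.
Month 2: interest $97.05; balance after payment $6,737.90.
Month 3: interest $93.21; balance after payment $6,456.11.
Month 4: interest $89.31; balance after payment $6,170.41.

$6,170.41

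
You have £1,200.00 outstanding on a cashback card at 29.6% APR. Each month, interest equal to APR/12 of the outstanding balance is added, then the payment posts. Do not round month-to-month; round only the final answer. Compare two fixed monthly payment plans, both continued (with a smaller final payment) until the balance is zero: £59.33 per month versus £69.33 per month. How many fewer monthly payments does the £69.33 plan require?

Monthly rate r = 29.6%/12 = 2.46667% = 0.0246667.
At £59.33/mo: n = ⌈−ln(1 − rB₀/P)/ln(1+r)⌉ = 29 payments (last £21.28); total interest = total paid − £1,200.00 = £482.52.
At £69.33/mo: 23 payments (last £58.97); total interest £384.23.
Payments saved = 29 − 23 = 6.

6 fewer payments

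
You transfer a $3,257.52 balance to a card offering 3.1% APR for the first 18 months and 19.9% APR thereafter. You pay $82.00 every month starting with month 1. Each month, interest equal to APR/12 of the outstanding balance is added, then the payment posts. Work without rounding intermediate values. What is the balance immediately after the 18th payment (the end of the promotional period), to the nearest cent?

$1,903.51

Promo months 1–18 at r₀ = 3.1%/12 = 0.00258333; months 19+ at r₁ = 19.9%/12 = 0.0165833.
After month 18: iterate B ← B·(1+r₀) − $82.00 for 18 months → $1,903.51.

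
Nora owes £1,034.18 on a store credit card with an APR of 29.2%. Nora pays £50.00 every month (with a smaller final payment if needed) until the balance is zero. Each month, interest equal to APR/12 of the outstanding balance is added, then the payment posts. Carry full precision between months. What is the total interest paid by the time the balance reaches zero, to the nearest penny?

Monthly rate r = 29.2%/12 = 2.43333% = 0.0243333.
Payoff takes n = ⌈−ln(1 − rB₀/P)/ln(1+r)⌉ = ⌈29.106⌉ = 30 payments; the last is £5.37.
Total paid = 29·£50.00 + £5.37 = £1,455.37.
Total interest = total paid − principal = £1,455.37 − £1,034.18 = £421.19.

£421.19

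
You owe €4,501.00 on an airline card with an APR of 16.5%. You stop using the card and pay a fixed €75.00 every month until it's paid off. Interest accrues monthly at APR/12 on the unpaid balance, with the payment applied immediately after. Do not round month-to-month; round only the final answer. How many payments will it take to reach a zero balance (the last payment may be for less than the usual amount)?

128 months

Monthly rate r = 16.5%/12 = 1.375% = 0.01375.
Recurrence: B ← B·(1+r) − €75.00.
Month 1: interest €61.89; balance after payment €4,487.89.
Month 2: interest €61.71; balance after payment €4,474.60.
Closed form: n = −ln(1 − rB₀/P)/ln(1+r) = −ln(0.17482)/ln(1.01375) ≈ 127.708, so the balance reaches zero during payment 128.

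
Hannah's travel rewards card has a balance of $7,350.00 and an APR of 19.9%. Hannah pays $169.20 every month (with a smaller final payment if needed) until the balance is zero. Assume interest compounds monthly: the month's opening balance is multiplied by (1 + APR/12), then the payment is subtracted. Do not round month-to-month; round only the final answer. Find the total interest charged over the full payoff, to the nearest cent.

$5,759.63

Monthly rate r = 19.9%/12 = 1.65833% = 0.0165833.
Payoff takes n = ⌈−ln(1 − rB₀/P)/ln(1+r)⌉ = ⌈77.478⌉ = 78 payments; the last is $81.23.
Total paid = 77·$169.20 + $81.23 = $13,109.63.
Total interest = total paid − principal = $13,109.63 − $7,350.00 = $5,759.63.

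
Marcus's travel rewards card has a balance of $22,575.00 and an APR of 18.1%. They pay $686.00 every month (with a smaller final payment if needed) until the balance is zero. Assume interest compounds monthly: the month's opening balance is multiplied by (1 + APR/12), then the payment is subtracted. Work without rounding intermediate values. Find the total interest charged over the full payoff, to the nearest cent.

$8,855.77

Monthly rate r = 18.1%/12 = 1.50833% = 0.0150833.
Payoff takes n = ⌈−ln(1 − rB₀/P)/ln(1+r)⌉ = ⌈45.816⌉ = 46 payments; the last is $560.77.
Total paid = 45·$686.00 + $560.77 = $31,430.77.
Total interest = total paid − principal = $31,430.77 − $22,575.00 = $8,855.77.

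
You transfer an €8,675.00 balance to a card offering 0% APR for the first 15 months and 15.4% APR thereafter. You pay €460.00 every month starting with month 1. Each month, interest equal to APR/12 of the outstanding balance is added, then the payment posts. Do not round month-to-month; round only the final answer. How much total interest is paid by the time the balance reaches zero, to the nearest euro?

€57

Promo months 1–15 at r₀ = 0%/12 = 0; months 16+ at r₁ = 15.4%/12 = 0.0128333.
After month 15 (no interest yet): B = €8,675.00 − 15·€460.00 = €1,775.00.
Then at r₁ with €460.00/mo: n₂ = −ln(1 − r₁·B/P)/ln(1+r₁) ≈ 3.98 → 4 more payments.
Total paid = 18·€460.00 + €452.16 = €8,732.16; interest = €8,732.16 − €8,675.00 = €57.16.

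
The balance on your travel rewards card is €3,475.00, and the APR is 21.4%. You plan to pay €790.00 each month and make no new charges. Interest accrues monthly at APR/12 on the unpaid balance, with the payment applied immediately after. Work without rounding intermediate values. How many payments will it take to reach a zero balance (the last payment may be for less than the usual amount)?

5 payments

Monthly rate r = 21.4%/12 = 1.78333% = 0.0178333.
Recurrence: B ← B·(1+r) − €790.00.
Month 1: interest €61.97; balance after payment €2,746.97.
Month 2: interest €48.99; balance after payment €2,005.96.
Month 3: interest €35.77; balance after payment €1,251.73.
Month 4: interest €22.32; balance after payment €484.05.
Month 5: interest €8.63; balance after payment €0.00.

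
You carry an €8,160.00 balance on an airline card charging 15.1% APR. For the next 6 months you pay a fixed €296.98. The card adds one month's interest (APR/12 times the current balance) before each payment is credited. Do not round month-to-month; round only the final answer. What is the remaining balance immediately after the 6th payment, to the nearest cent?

€6,956.90

Monthly rate r = 15.1%/12 = 1.25833% = 0.0125833.
Each month: B ← B·(1+r) − €296.98.
Month 1: interest €102.68; balance after payment €7,965.70.
Month 2: interest €100.24; balance after payment €7,768.96.
Month 3: interest €97.76; balance after payment €7,569.73.
Month 4: interest €95.25; balance after payment €7,368.01.
Month 5: interest €92.71; balance after payment €7,163.74.
Month 6: interest €90.14; balance after payment €6,956.90.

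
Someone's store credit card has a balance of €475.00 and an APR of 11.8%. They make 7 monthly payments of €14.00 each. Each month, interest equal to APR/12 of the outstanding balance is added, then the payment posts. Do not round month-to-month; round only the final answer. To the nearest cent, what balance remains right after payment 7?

Monthly rate r = 11.8%/12 = 0.983333% = 0.00983333.
Each month: B ← B·(1+r) − €14.00.
Month 1: interest €4.67; balance after payment €465.67.
Month 2: interest €4.58; balance after payment €456.25.
Month 3: interest €4.49; balance after payment €446.74.
Month 4: interest €4.39; balance after payment €437.13.
Month 5: interest €4.30; balance after payment €427.43.
Month 6: interest €4.20; balance after payment €417.63.
Month 7: interest €4.11; balance after payment €407.74.

€407.74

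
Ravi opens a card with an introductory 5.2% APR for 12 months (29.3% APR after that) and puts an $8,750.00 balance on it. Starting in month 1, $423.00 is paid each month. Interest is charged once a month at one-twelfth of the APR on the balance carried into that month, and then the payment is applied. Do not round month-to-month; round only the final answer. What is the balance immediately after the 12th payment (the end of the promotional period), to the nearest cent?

$4,017.26

Promo months 1–12 at r₀ = 5.2%/12 = 0.00433333; months 13+ at r₁ = 29.3%/12 = 0.0244167.
After month 12: iterate B ← B·(1+r₀) − $423.00 for 12 months → $4,017.26.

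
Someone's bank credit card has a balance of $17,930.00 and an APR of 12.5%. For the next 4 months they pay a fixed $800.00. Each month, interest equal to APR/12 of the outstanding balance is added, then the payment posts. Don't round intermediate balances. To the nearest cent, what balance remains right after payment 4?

$15,438.49

Monthly rate r = 12.5%/12 = 1.04167% = 0.0104167.
Each month: B ← B·(1+r) − $800.00.
Month 1: interest $186.77; balance after payment $17,316.77.
Month 2: interest $180.38; balance after payment $16,697.15.
Month 3: interest $173.93; balance after payment $16,071.08.
Month 4: interest $167.41; balance after payment $15,438.49.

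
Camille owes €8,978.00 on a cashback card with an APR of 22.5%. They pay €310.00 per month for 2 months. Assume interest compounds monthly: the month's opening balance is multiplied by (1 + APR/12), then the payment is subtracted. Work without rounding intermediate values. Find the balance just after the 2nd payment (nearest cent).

€8,692.02

Monthly rate r = 22.5%/12 = 1.875% = 0.01875.
Each month: B ← B·(1+r) − €310.00.
Month 1: interest €168.34; balance after payment €8,836.34.
Month 2: interest €165.68; balance after payment €8,692.02.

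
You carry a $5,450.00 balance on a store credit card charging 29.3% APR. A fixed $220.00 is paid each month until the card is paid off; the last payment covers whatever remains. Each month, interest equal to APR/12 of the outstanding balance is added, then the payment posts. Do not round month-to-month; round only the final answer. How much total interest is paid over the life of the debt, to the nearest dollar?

Monthly rate r = 29.3%/12 = 2.44167% = 0.0244167.
Payoff takes n = ⌈−ln(1 − rB₀/P)/ln(1+r)⌉ = ⌈38.491⌉ = 39 payments; the last is $108.70.
Total paid = 38·$220.00 + $108.70 = $8,468.70.
Total interest = total paid − principal = $8,468.70 − $5,450.00 = $3,018.70.

$3,019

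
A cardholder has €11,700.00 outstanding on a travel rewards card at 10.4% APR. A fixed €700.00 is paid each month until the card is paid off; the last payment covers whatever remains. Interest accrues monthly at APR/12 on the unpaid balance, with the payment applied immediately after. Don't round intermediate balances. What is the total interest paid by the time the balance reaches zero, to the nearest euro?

Monthly rate r = 10.4%/12 = 0.866667% = 0.00866667.
Payoff takes n = ⌈−ln(1 − rB₀/P)/ln(1+r)⌉ = ⌈18.134⌉ = 19 payments; the last is €94.36.
Total paid = 18·€700.00 + €94.36 = €12,694.36.
Total interest = total paid − principal = €12,694.36 − €11,700.00 = €994.36.

€994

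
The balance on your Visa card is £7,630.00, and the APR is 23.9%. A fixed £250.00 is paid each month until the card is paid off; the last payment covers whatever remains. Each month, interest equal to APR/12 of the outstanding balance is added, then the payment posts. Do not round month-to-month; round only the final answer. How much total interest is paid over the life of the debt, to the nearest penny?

Monthly rate r = 23.9%/12 = 1.99167% = 0.0199167.
Payoff takes n = ⌈−ln(1 − rB₀/P)/ln(1+r)⌉ = ⌈47.469⌉ = 48 payments; the last is £117.80.
Total paid = 47·£250.00 + £117.80 = £11,867.80.
Total interest = total paid − principal = £11,867.80 − £7,630.00 = £4,237.80.

£4,237.80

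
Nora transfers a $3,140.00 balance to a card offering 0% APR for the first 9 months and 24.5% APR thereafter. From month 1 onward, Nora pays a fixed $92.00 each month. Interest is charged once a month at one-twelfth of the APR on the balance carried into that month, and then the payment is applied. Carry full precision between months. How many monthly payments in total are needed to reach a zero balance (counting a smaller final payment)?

Promo months 1–9 at r₀ = 0%/12 = 0; months 10+ at r₁ = 24.5%/12 = 0.0204167.
After month 9 (no interest yet): B = $3,140.00 − 9·$92.00 = $2,312.00.
Then at r₁ with $92.00/mo: n₂ = −ln(1 − r₁·B/P)/ln(1+r₁) ≈ 35.61 → 36 more payments.

45 payments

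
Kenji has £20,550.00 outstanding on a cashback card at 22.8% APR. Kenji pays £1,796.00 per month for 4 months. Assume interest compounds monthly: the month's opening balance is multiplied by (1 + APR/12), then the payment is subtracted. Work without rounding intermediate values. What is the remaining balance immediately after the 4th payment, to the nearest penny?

£14,765.53

Monthly rate r = 22.8%/12 = 1.9% = 0.019.
Each month: B ← B·(1+r) − £1,796.00.
Month 1: interest £390.45; balance after payment £19,144.45.
Month 2: interest £363.74; balance after payment £17,712.19.
Month 3: interest £336.53; balance after payment £16,252.73.
Month 4: interest £308.80; balance after payment £14,765.53.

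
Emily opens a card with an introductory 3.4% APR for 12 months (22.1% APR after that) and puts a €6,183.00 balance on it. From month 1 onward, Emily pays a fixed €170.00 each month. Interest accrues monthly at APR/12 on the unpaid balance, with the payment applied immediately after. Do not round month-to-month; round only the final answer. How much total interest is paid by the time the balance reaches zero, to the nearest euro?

€1,745

Promo months 1–12 at r₀ = 3.4%/12 = 0.00283333; months 13+ at r₁ = 22.1%/12 = 0.0184167.
After month 12: iterate B ← B·(1+r₀) − €170.00 for 12 months → €4,324.44.
Then at r₁ with €170.00/mo: n₂ = −ln(1 − r₁·B/P)/ln(1+r₁) ≈ 34.63 → 35 more payments.
Total paid = 46·€170.00 + €107.91 = €7,927.91; interest = €7,927.91 − €6,183.00 = €1,744.91.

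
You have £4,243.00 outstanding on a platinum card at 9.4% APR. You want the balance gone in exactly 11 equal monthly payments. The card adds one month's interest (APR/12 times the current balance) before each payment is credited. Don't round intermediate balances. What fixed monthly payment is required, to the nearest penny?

£404.09

Monthly rate r = 9.4%/12 = 0.783333% = 0.00783333.
Level-payment amortization: P = B₀·r / (1 − (1+r)^(−n)) = 4243.00·0.00783333 / (1 − 1.00783^(−11)).
Denominator 1 − (1+r)^(−11) = 0.0822506205.
P = 33.2368 / 0.0822506205 ≈ 404.09.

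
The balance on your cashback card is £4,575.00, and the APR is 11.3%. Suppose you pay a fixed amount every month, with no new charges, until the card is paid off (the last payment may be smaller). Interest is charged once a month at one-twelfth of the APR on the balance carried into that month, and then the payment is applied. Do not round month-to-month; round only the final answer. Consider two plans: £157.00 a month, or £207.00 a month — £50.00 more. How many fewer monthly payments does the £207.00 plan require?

10 fewer payments

Monthly rate r = 11.3%/12 = 0.941667% = 0.00941667.
At £157.00/mo: n = ⌈−ln(1 − rB₀/P)/ln(1+r)⌉ = 35 payments (last £35.17); total interest = total paid − £4,575.00 = £798.17.
At £207.00/mo: 25 payments (last £185.73); total interest £578.73.
Payments saved = 35 − 25 = 10.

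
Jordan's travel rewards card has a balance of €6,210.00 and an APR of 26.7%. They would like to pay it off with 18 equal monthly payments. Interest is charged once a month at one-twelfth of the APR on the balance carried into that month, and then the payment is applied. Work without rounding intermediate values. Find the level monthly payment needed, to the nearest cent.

Monthly rate r = 26.7%/12 = 2.225% = 0.02225.
Level-payment amortization: P = B₀·r / (1 − (1+r)^(−n)) = 6210.00·0.02225 / (1 − 1.02225^(−18)).
Denominator 1 − (1+r)^(−18) = 0.327066957.
P = 138.172 / 0.327066957 ≈ 422.46.

€422.46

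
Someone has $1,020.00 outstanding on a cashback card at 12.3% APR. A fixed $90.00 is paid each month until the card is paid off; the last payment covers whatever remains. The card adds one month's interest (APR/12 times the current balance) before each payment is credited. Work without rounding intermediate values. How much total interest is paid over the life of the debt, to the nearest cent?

$69.87

Monthly rate r = 12.3%/12 = 1.025% = 0.01025.
Payoff takes n = ⌈−ln(1 − rB₀/P)/ln(1+r)⌉ = ⌈12.109⌉ = 13 payments; the last is $9.87.
Total paid = 12·$90.00 + $9.87 = $1,089.87.
Total interest = total paid − principal = $1,089.87 − $1,020.00 = $69.87.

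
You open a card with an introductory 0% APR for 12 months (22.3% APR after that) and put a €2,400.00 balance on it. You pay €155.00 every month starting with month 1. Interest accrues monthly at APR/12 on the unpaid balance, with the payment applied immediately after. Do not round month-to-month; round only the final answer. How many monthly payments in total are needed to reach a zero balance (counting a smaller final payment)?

Promo months 1–12 at r₀ = 0%/12 = 0; months 13+ at r₁ = 22.3%/12 = 0.0185833.
After month 12 (no interest yet): B = €2,400.00 − 12·€155.00 = €540.00.
Then at r₁ with €155.00/mo: n₂ = −ln(1 − r₁·B/P)/ln(1+r₁) ≈ 3.64 → 4 more payments.

16 months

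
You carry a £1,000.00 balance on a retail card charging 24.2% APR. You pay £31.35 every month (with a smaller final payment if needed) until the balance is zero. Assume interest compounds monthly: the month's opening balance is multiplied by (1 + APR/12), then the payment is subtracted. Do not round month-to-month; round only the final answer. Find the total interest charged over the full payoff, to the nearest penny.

Monthly rate r = 24.2%/12 = 2.01667% = 0.0201667.
Payoff takes n = ⌈−ln(1 − rB₀/P)/ln(1+r)⌉ = ⌈51.627⌉ = 52 payments; the last is £19.74.
Total paid = 51·£31.35 + £19.74 = £1,618.59.
Total interest = total paid − principal = £1,618.59 − £1,000.00 = £618.59.

£618.59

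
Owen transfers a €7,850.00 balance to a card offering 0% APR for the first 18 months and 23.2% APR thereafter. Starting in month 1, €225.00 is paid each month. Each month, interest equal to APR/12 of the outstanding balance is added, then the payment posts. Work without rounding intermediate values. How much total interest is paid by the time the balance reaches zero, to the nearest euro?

€845

Promo months 1–18 at r₀ = 0%/12 = 0; months 19+ at r₁ = 23.2%/12 = 0.0193333.
After month 18 (no interest yet): B = €7,850.00 − 18·€225.00 = €3,800.00.
Then at r₁ with €225.00/mo: n₂ = −ln(1 − r₁·B/P)/ln(1+r₁) ≈ 20.64 → 21 more payments.
Total paid = 38·€225.00 + €145.24 = €8,695.24; interest = €8,695.24 − €7,850.00 = €845.24.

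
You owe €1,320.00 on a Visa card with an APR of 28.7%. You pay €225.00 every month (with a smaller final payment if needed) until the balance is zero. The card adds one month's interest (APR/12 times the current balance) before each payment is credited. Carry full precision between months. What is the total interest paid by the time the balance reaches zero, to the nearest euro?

€120

Monthly rate r = 28.7%/12 = 2.39167% = 0.0239167.
Payoff takes n = ⌈−ln(1 − rB₀/P)/ln(1+r)⌉ = ⌈6.397⌉ = 7 payments; the last is €89.87.
Total paid = 6·€225.00 + €89.87 = €1,439.87.
Total interest = total paid − principal = €1,439.87 − €1,320.00 = €119.87.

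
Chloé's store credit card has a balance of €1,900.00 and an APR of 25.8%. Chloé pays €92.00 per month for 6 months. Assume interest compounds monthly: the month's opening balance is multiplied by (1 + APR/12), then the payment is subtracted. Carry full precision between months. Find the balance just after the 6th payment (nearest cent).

Monthly rate r = 25.8%/12 = 2.15% = 0.0215.
Each month: B ← B·(1+r) − €92.00.
Month 1: interest €40.85; balance after payment €1,848.85.
Month 2: interest €39.75; balance after payment €1,796.60.
Month 3: interest €38.63; balance after payment €1,743.23.
Month 4: interest €37.48; balance after payment €1,688.71.
Month 5: interest €36.31; balance after payment €1,633.01.
Month 6: interest €35.11; balance after payment €1,576.12.

€1,576.12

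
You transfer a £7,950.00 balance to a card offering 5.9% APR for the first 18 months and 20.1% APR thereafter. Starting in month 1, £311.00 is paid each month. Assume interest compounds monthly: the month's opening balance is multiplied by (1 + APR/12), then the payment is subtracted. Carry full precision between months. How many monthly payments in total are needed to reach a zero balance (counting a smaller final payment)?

Promo months 1–18 at r₀ = 5.9%/12 = 0.00491667; months 19+ at r₁ = 20.1%/12 = 0.01675.
After month 18: iterate B ← B·(1+r₀) − £311.00 for 18 months → £2,845.56.
Then at r₁ with £311.00/mo: n₂ = −ln(1 − r₁·B/P)/ln(1+r₁) ≈ 10.01 → 11 more payments.

29 payments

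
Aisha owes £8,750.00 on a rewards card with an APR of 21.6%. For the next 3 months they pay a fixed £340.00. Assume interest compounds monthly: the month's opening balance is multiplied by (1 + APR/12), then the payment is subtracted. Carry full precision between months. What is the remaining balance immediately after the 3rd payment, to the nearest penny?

Monthly rate r = 21.6%/12 = 1.8% = 0.018.
Each month: B ← B·(1+r) − £340.00.
Month 1: interest £157.50; balance after payment £8,567.50.
Month 2: interest £154.22; balance after payment £8,381.72.
Month 3: interest £150.87; balance after payment £8,192.59.

£8,192.59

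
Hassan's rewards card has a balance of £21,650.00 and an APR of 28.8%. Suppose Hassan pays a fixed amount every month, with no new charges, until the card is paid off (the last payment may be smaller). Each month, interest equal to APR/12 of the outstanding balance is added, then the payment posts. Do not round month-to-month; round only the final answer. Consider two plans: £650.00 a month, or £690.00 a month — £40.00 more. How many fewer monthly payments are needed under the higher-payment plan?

Monthly rate r = 28.8%/12 = 2.4% = 0.024.
At £650.00/mo: n = ⌈−ln(1 − rB₀/P)/ln(1+r)⌉ = 68 payments (last £477.25); total interest = total paid − £21,650.00 = £22,377.25.
At £690.00/mo: 59 payments (last £668.94); total interest £19,038.94.
Payments saved = 68 − 59 = 9.

9 fewer payments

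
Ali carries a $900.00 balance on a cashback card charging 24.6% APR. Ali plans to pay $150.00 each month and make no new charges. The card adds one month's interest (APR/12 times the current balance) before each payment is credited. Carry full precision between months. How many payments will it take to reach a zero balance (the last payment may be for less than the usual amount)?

7 months

Monthly rate r = 24.6%/12 = 2.05% = 0.0205.
Recurrence: B ← B·(1+r) − $150.00.
Month 1: interest $18.45; balance after payment $768.45.
Month 2: interest $15.75; balance after payment $634.20.
Closed form: n = −ln(1 − rB₀/P)/ln(1+r) = −ln(0.877)/ln(1.0205) ≈ 6.468, so the balance reaches zero during payment 7.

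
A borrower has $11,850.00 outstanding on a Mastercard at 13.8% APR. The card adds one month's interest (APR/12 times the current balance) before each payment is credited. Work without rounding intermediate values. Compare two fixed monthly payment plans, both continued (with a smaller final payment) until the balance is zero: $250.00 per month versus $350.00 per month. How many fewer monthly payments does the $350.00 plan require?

25 fewer payments

Monthly rate r = 13.8%/12 = 1.15% = 0.0115.
At $250.00/mo: n = ⌈−ln(1 − rB₀/P)/ln(1+r)⌉ = 69 payments (last $221.84); total interest = total paid − $11,850.00 = $5,371.84.
At $350.00/mo: 44 payments (last $48.13); total interest $3,248.13.
Payments saved = 69 − 44 = 25.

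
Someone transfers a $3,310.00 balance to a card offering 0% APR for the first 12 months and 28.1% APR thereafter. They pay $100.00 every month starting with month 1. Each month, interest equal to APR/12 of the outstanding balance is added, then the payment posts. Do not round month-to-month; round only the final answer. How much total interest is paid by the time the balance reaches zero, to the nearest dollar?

$834

Promo months 1–12 at r₀ = 0%/12 = 0; months 13+ at r₁ = 28.1%/12 = 0.0234167.
After month 12 (no interest yet): B = $3,310.00 − 12·$100.00 = $2,110.00.
Then at r₁ with $100.00/mo: n₂ = −ln(1 − r₁·B/P)/ln(1+r₁) ≈ 29.44 → 30 more payments.
Total paid = 41·$100.00 + $44.12 = $4,144.12; interest = $4,144.12 − $3,310.00 = $834.12.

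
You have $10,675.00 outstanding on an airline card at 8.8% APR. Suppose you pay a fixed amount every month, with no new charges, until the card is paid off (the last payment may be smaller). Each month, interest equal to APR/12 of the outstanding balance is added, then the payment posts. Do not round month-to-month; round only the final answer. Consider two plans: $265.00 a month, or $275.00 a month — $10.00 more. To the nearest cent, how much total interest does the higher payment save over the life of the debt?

Monthly rate r = 8.8%/12 = 0.733333% = 0.00733333.
At $265.00/mo: n = ⌈−ln(1 − rB₀/P)/ln(1+r)⌉ = 48 payments (last $244.10); total interest = total paid − $10,675.00 = $2,024.10.
At $275.00/mo: 46 payments (last $233.88); total interest $1,933.88.
Interest saved = $2,024.10 − $1,933.88 = $90.22.

$90.22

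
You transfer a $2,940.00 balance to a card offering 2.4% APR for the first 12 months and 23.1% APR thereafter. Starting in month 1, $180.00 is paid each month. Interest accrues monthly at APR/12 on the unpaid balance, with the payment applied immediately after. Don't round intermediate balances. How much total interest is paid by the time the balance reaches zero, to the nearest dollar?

Promo months 1–12 at r₀ = 2.4%/12 = 0.002; months 13+ at r₁ = 23.1%/12 = 0.01925.
After month 12: iterate B ← B·(1+r₀) − $180.00 for 12 months → $827.42.
Then at r₁ with $180.00/mo: n₂ = −ln(1 − r₁·B/P)/ln(1+r₁) ≈ 4.86 → 5 more payments.
Total paid = 16·$180.00 + $154.86 = $3,034.86; interest = $3,034.86 − $2,940.00 = $94.86.

$95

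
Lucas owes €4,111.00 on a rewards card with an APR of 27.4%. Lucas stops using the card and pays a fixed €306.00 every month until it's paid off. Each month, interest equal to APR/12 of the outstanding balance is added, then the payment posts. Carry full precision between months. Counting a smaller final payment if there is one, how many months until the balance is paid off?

17 months

Monthly rate r = 27.4%/12 = 2.28333% = 0.0228333.
Recurrence: B ← B·(1+r) − €306.00.
Month 1: interest €93.87; balance after payment €3,898.87.
Month 2: interest €89.02; balance after payment €3,681.89.
Closed form: n = −ln(1 − rB₀/P)/ln(1+r) = −ln(0.69324)/ln(1.02283) ≈ 16.228, so the balance reaches zero during payment 17.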